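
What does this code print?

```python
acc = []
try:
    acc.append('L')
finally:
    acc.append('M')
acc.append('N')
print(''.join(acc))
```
LMN

try/finally without except, no exception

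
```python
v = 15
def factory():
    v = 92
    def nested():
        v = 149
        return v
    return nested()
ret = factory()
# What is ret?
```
149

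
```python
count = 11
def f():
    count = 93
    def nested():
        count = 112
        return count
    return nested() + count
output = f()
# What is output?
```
205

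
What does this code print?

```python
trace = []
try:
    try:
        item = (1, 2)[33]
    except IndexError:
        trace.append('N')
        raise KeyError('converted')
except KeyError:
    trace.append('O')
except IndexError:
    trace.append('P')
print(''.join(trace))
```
NO

New KeyError raised, caught by outer KeyError handler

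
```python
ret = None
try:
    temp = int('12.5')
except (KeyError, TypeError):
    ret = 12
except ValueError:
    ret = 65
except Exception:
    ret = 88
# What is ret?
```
65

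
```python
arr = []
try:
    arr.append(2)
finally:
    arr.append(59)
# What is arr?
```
[2, 59]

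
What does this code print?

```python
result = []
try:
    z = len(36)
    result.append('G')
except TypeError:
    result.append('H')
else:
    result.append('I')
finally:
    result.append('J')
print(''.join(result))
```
HJ

Exception: except runs, else skipped, finally runs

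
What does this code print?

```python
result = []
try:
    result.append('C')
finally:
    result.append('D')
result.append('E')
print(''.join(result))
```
CDE

try/finally without except, no exception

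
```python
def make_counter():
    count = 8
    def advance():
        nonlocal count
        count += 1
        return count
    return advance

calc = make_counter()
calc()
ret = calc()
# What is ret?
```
10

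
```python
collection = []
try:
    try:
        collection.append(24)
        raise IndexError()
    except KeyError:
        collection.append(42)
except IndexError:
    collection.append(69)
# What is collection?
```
[24, 69]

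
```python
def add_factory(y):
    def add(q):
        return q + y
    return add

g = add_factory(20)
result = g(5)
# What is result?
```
25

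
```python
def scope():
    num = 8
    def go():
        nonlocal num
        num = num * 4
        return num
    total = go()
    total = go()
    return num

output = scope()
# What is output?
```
128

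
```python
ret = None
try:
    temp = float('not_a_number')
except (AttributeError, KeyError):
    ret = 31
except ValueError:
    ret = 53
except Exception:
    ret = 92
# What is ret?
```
53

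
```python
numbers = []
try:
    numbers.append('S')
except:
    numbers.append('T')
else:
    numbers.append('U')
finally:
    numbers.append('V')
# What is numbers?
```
['S', 'U', 'V']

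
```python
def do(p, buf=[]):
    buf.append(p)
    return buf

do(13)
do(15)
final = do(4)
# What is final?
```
[13, 15, 4]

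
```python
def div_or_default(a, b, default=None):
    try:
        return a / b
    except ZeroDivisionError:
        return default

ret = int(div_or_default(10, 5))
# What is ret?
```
2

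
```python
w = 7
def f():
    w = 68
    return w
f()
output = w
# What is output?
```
7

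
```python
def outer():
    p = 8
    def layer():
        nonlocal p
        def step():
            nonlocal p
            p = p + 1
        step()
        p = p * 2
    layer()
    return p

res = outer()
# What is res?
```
18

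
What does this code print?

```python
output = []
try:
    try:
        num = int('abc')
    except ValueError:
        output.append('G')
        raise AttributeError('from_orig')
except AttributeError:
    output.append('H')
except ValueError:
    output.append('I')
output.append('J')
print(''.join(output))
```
GHJ

AttributeError raised and caught, original ValueError not re-raised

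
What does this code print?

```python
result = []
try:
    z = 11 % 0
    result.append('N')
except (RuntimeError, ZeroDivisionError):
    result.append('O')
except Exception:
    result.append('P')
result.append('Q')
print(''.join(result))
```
OQ

ZeroDivisionError matches tuple containing it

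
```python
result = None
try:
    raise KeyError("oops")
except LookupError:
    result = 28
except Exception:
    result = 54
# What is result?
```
28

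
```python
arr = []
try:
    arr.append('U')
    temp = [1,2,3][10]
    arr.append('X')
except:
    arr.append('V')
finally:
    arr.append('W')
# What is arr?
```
['U', 'V', 'W']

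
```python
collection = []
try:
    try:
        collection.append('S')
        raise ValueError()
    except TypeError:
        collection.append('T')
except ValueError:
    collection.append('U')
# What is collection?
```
['S', 'U']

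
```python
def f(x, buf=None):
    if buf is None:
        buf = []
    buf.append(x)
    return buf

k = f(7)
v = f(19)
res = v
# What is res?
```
[19]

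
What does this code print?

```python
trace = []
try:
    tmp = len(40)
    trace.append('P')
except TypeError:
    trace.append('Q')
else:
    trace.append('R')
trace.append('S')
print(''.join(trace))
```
QS

else block skipped when exception is caught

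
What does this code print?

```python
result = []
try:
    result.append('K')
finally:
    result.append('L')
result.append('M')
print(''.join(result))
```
KLM

try/finally without except, no exception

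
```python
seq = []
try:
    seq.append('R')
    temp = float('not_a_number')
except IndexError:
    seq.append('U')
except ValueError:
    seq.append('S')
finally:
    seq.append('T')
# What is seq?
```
['R', 'S', 'T']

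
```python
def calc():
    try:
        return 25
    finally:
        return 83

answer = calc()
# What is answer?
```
83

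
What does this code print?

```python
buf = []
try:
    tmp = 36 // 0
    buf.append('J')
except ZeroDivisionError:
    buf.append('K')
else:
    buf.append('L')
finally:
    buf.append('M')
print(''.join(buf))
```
KM

Exception: except runs, else skipped, finally runs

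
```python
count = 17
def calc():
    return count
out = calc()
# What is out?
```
17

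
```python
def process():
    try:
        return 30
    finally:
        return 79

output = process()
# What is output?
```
79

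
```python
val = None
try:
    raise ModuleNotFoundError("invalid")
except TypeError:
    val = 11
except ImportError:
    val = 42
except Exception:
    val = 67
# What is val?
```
42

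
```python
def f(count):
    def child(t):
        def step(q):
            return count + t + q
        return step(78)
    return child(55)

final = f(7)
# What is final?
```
140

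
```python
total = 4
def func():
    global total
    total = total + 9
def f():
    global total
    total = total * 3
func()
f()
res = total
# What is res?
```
39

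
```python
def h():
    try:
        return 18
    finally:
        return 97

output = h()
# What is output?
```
97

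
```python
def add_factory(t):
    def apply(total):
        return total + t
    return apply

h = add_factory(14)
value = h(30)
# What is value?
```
44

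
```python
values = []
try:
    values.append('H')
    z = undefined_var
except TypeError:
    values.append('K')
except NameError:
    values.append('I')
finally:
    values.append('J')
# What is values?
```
['H', 'I', 'J']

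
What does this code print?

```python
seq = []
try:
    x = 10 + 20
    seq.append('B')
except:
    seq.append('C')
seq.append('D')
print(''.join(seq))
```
BD

No exception, try block completes normally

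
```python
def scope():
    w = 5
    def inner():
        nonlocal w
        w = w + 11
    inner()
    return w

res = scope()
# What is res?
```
16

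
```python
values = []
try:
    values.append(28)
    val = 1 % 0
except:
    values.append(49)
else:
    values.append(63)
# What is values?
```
[28, 49]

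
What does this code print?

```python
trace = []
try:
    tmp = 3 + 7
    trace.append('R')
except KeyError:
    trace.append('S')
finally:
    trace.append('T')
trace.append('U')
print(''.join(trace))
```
RTU

finally runs after normal execution too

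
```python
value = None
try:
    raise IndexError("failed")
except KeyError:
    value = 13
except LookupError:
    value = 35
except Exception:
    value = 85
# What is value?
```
35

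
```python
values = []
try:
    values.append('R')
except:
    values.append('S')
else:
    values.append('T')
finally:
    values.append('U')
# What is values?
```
['R', 'T', 'U']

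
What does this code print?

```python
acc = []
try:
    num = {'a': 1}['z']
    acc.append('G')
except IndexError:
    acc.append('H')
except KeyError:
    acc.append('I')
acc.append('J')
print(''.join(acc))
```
IJ

KeyError is caught by its specific handler, not IndexError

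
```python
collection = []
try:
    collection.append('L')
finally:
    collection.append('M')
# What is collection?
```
['L', 'M']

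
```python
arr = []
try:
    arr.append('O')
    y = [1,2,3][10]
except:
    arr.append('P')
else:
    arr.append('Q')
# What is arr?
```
['O', 'P']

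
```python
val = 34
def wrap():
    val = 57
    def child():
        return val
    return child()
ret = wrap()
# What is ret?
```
57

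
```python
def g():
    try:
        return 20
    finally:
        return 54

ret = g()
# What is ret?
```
54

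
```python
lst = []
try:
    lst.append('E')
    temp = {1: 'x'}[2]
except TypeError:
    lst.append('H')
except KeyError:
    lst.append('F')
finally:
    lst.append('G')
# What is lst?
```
['E', 'F', 'G']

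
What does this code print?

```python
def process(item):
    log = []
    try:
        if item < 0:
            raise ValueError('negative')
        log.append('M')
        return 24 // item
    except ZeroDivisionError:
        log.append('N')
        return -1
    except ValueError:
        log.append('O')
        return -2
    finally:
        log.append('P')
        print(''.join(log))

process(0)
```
MNP

item=0 causes ZeroDivisionError, caught, finally prints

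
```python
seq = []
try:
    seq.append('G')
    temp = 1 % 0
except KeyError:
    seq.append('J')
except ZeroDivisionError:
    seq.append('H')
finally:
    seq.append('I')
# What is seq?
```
['G', 'H', 'I']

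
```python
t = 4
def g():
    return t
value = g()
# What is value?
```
4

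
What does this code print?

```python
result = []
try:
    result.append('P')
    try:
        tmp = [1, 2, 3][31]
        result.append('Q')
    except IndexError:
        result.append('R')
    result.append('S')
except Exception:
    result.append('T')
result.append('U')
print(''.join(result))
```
PRSU

Inner exception caught by inner handler, outer continues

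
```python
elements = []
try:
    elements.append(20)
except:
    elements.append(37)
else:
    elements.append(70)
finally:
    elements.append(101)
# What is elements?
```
[20, 70, 101]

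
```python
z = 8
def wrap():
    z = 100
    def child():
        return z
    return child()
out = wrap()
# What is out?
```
100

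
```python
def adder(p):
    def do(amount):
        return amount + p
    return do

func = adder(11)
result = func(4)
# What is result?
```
15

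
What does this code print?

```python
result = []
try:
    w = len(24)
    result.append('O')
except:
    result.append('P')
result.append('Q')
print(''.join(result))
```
PQ

Exception raised in try, caught by bare except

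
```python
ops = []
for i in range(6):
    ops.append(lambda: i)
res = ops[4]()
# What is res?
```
5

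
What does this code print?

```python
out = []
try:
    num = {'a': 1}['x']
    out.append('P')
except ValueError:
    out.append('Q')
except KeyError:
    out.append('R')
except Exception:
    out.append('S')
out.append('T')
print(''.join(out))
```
RT

KeyError matches before generic Exception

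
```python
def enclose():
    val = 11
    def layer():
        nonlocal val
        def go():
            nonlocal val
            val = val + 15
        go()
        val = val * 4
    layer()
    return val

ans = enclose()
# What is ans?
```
104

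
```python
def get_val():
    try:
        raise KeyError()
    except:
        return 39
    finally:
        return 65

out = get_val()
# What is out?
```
65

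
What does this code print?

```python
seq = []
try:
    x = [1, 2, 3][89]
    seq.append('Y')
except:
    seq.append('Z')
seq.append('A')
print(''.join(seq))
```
ZA

Exception raised in try, caught by bare except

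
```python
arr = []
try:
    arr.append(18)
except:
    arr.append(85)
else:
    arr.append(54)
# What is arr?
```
[18, 54]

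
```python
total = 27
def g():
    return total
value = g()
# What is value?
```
27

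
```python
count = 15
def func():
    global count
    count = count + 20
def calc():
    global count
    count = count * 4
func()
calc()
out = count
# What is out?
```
140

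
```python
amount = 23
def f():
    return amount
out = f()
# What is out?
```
23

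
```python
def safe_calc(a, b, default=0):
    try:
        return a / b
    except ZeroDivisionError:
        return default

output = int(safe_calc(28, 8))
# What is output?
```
3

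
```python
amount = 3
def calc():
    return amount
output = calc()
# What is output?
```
3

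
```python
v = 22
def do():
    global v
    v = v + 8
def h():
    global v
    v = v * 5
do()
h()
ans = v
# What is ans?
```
150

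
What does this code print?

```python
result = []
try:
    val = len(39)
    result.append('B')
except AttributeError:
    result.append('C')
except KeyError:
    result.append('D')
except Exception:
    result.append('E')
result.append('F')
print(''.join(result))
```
EF

TypeError not specifically caught, falls to Exception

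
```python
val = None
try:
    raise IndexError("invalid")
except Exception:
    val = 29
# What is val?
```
29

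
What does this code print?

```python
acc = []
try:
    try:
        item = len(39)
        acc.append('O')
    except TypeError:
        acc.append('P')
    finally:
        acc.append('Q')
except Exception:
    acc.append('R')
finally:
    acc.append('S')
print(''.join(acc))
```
PQS

Both finally blocks run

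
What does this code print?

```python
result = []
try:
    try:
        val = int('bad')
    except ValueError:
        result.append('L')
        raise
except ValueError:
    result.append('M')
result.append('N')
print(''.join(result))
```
LMN

raise without argument re-raises current exception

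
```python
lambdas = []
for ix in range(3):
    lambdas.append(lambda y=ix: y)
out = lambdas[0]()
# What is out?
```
0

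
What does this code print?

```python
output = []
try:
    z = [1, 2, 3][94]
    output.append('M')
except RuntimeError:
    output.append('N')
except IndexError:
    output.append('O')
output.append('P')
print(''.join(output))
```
OP

IndexError is caught by its specific handler, not RuntimeError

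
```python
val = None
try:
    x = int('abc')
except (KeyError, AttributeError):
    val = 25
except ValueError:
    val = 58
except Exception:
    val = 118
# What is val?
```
58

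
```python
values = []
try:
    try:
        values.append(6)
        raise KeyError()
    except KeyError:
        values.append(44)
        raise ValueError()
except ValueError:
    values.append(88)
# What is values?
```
[6, 44, 88]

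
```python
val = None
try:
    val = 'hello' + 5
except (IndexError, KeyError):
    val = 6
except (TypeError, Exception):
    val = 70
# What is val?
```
70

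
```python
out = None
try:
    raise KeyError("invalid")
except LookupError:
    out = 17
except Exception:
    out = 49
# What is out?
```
17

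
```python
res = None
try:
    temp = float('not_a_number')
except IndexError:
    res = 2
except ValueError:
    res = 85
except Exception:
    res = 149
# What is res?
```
85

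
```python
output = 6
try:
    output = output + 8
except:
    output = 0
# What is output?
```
14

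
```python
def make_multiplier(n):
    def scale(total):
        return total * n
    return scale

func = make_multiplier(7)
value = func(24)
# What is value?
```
168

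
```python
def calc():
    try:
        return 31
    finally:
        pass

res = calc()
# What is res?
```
31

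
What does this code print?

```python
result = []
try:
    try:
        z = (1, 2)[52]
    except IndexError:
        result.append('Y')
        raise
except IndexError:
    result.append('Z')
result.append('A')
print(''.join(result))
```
YZA

raise without argument re-raises current exception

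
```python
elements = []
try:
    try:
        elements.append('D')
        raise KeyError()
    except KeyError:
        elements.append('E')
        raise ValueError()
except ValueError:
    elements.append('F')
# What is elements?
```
['D', 'E', 'F']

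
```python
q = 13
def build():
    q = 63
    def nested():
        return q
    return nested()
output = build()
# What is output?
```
63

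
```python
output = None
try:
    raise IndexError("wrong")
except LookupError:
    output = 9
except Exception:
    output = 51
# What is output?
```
9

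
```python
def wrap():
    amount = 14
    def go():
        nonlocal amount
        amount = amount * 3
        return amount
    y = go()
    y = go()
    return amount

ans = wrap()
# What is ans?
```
126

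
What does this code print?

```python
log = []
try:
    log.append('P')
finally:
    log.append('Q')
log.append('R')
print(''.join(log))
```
PQR

try/finally without except, no exception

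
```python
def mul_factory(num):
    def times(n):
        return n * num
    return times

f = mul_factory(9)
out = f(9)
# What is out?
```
81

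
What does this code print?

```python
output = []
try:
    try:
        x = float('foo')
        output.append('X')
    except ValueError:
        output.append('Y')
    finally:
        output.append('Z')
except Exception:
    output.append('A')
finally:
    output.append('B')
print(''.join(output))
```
YZB

Both finally blocks run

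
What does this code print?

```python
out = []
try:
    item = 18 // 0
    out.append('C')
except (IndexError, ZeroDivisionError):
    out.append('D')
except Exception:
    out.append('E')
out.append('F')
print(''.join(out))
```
DF

ZeroDivisionError matches tuple containing it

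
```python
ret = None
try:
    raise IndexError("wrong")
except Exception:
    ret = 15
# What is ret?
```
15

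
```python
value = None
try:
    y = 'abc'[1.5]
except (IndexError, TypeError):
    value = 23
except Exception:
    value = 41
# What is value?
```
23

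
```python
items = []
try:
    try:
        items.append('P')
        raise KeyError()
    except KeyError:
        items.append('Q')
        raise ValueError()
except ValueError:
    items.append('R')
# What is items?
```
['P', 'Q', 'R']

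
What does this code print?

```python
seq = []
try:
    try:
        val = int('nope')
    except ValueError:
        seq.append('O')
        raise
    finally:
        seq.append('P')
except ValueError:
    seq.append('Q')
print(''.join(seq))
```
OPQ

finally runs before re-raised exception propagates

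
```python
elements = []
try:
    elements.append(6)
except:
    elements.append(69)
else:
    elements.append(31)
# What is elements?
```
[6, 31]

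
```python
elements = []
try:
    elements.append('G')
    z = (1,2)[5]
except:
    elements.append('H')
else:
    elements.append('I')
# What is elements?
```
['G', 'H']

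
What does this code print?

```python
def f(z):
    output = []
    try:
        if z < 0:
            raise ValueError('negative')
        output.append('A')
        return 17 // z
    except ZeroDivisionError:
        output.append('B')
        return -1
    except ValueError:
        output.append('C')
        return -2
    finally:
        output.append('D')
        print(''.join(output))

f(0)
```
ABD

z=0 causes ZeroDivisionError, caught, finally prints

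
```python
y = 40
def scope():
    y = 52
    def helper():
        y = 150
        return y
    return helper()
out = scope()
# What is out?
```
150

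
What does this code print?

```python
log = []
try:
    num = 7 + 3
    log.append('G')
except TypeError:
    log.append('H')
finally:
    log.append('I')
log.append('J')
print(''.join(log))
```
GIJ

finally runs after normal execution too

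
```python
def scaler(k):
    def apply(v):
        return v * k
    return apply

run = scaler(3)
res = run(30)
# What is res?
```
90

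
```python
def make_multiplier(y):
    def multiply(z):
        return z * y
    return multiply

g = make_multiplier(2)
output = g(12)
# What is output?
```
24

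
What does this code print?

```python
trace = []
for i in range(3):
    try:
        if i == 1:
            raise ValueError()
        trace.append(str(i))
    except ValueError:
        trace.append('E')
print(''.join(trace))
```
0E2

Exception on i=1 caught, loop continues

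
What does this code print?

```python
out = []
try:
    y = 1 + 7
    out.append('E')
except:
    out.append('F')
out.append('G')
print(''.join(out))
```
EG

No exception, try block completes normally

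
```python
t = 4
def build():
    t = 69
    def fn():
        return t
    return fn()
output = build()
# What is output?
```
69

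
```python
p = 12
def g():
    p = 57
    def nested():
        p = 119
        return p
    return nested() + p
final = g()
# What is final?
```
176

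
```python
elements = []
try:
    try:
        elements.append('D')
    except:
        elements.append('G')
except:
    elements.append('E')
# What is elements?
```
['D']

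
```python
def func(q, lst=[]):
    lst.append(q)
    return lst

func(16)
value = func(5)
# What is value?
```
[16, 5]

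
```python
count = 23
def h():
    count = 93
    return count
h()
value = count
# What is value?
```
23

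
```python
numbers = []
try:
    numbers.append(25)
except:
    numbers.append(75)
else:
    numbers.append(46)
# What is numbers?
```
[25, 46]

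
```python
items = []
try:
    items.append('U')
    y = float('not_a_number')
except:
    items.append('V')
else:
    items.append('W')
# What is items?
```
['U', 'V']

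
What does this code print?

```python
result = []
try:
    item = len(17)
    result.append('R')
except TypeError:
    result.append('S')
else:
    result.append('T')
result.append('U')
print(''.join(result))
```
SU

else block skipped when exception is caught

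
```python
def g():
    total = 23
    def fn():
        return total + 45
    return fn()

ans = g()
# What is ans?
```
68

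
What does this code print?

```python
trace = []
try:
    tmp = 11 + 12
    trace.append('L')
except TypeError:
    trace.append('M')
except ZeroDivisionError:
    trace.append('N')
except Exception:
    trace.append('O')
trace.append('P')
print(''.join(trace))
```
LP

No exception, try block completes normally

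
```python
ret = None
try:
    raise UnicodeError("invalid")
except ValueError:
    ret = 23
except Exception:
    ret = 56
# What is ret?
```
23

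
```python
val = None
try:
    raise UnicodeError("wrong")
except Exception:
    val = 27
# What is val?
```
27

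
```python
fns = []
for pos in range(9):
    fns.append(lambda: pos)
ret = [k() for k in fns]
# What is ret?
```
[8, 8, 8, 8, 8, 8, 8, 8, 8]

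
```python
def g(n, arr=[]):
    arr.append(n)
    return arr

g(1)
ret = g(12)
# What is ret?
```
[1, 12]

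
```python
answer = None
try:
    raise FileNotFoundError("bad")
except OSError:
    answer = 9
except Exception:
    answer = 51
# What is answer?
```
9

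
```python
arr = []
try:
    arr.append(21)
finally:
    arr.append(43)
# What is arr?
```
[21, 43]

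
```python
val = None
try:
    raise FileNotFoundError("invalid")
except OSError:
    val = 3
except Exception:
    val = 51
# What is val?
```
3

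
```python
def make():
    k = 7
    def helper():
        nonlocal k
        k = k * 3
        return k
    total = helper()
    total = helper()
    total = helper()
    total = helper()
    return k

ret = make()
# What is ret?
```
567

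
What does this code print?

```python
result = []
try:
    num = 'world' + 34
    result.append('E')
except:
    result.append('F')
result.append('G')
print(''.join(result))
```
FG

Exception raised in try, caught by bare except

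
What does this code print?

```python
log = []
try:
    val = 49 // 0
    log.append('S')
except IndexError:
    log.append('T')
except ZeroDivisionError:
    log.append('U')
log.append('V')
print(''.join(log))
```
UV

ZeroDivisionError is caught by its specific handler, not IndexError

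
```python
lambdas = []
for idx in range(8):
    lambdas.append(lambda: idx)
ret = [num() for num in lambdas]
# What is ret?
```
[7, 7, 7, 7, 7, 7, 7, 7]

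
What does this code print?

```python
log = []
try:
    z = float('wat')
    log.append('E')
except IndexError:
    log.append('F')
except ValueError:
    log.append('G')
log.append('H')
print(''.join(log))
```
GH

ValueError is caught by its specific handler, not IndexError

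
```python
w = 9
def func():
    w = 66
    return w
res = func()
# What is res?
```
66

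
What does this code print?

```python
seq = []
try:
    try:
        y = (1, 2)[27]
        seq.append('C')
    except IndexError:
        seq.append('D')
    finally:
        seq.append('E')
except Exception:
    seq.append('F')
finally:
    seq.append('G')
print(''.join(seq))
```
DEG

Both finally blocks run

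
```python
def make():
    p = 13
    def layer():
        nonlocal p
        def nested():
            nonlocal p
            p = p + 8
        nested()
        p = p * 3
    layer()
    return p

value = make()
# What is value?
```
63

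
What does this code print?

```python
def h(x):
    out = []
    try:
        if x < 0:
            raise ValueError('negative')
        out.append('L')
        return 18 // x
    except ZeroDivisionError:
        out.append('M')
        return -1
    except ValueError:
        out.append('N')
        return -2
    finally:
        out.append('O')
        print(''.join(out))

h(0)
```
LMO

x=0 causes ZeroDivisionError, caught, finally prints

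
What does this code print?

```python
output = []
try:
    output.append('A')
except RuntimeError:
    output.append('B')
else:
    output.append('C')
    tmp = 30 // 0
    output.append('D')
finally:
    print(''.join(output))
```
AC

Try succeeds, else appends 'C', ZeroDivisionError in else is uncaught, finally prints before exception propagates ('D' never appended)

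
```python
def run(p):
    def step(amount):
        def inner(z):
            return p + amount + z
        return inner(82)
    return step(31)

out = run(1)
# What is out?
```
114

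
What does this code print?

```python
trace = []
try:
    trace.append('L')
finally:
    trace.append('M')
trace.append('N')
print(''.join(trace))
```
LMN

try/finally without except, no exception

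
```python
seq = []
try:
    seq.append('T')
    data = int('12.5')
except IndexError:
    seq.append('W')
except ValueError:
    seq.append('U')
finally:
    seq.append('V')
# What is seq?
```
['T', 'U', 'V']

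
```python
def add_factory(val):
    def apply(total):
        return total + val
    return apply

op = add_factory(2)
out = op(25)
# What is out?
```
27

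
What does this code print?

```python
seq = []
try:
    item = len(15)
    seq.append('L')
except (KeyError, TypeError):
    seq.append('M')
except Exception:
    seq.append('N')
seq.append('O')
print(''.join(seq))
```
MO

TypeError matches tuple containing it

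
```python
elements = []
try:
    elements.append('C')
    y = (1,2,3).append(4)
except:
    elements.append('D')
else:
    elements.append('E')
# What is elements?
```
['C', 'D']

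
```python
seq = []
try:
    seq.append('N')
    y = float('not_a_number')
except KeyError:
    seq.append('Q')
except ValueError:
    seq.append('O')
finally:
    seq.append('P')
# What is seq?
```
['N', 'O', 'P']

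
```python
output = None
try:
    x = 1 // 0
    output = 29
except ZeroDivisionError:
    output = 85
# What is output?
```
85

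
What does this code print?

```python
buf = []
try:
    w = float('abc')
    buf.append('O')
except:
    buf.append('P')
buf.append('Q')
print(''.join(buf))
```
PQ

Exception raised in try, caught by bare except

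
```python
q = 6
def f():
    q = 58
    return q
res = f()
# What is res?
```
58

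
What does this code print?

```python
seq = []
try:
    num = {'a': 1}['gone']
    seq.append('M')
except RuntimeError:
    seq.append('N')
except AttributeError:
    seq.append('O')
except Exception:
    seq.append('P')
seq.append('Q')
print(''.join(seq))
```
PQ

KeyError not specifically caught, falls to Exception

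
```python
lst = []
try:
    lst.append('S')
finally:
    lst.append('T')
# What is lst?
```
['S', 'T']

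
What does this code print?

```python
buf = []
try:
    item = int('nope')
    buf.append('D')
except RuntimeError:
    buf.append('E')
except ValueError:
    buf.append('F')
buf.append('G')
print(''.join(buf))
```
FG

ValueError is caught by its specific handler, not RuntimeError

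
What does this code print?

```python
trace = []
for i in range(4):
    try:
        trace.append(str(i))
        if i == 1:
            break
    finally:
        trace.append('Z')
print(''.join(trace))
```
0Z1Z

finally runs even when breaking out of loop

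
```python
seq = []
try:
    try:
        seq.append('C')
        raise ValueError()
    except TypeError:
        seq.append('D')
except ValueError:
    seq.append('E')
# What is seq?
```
['C', 'E']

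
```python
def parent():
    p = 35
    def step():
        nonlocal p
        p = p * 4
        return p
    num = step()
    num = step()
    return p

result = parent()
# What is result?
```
560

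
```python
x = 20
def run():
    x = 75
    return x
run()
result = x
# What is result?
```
20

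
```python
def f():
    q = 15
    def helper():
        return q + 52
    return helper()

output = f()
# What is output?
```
67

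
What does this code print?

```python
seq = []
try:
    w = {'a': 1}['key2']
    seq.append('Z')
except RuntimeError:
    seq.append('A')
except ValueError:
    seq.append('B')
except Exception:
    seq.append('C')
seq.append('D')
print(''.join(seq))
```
CD

KeyError not specifically caught, falls to Exception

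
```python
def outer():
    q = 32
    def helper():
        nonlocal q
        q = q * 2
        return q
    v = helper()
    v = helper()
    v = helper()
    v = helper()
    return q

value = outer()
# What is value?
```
512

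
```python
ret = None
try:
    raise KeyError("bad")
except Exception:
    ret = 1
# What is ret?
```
1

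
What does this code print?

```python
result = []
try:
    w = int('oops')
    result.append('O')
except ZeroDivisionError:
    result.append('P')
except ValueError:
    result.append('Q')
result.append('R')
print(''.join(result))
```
QR

ValueError is caught by its specific handler, not ZeroDivisionError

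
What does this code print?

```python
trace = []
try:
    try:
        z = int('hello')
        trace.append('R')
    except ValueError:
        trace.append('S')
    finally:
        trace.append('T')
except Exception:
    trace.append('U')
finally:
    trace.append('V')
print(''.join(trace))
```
STV

Both finally blocks run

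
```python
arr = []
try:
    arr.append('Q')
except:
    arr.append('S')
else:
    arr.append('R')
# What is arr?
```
['Q', 'R']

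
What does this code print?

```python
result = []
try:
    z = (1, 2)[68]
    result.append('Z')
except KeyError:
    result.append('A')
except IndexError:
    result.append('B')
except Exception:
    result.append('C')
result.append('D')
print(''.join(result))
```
BD

IndexError matches before generic Exception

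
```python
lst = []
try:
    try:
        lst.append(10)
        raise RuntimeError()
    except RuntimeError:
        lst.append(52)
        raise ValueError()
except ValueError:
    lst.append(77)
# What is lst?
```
[10, 52, 77]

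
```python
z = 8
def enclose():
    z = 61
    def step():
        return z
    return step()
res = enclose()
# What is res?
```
61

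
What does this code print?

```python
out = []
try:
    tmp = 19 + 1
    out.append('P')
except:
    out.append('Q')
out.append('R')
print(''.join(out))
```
PR

No exception, try block completes normally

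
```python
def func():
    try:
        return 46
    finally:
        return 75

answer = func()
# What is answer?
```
75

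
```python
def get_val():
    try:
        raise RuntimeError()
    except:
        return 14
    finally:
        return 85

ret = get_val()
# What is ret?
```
85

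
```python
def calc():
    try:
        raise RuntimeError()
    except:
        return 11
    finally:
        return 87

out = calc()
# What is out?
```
87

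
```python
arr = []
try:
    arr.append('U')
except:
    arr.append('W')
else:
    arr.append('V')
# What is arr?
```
['U', 'V']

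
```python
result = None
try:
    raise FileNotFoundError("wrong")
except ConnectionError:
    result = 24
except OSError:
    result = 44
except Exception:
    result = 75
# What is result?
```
44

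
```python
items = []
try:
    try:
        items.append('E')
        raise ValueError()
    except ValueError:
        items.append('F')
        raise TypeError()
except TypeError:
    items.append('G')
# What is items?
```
['E', 'F', 'G']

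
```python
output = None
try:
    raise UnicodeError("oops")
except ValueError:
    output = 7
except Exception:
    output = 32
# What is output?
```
7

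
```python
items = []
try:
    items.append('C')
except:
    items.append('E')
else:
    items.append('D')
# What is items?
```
['C', 'D']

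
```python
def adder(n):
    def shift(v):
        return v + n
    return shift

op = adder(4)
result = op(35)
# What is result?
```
39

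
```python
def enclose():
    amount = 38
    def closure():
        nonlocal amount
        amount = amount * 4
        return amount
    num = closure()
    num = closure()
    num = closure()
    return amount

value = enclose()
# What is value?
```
2432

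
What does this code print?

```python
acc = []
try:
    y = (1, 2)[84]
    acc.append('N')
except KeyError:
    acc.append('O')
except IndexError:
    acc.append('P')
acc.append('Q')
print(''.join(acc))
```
PQ

IndexError is caught by its specific handler, not KeyError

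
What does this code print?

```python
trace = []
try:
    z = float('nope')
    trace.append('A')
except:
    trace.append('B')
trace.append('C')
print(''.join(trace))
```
BC

Exception raised in try, caught by bare except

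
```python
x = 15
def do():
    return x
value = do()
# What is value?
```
15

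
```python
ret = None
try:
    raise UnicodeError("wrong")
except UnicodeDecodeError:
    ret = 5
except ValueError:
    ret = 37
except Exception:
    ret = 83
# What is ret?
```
37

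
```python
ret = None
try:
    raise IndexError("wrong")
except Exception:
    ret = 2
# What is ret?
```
2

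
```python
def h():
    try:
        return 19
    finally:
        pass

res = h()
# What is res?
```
19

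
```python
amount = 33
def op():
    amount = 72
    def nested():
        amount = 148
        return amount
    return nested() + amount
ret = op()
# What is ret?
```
220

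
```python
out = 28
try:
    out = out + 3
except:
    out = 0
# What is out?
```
31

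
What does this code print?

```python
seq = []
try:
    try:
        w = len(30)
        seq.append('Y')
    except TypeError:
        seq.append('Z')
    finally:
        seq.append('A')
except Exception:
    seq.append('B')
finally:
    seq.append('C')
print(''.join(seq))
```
ZAC

Both finally blocks run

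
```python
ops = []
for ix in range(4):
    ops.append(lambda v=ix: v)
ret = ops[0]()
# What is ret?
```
0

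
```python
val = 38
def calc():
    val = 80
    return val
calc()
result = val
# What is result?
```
38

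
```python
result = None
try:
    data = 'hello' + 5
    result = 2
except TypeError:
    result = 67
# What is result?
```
67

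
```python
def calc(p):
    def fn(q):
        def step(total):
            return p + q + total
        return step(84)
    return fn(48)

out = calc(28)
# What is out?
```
160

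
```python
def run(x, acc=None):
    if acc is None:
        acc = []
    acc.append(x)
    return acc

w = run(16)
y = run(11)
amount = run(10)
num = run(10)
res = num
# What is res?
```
[10]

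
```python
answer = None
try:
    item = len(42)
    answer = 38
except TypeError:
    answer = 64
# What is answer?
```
64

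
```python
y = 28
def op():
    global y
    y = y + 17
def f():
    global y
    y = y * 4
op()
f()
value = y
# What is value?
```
180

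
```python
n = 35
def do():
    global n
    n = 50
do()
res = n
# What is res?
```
50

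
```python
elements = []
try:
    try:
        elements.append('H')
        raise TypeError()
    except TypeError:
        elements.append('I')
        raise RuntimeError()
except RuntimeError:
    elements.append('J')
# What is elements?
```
['H', 'I', 'J']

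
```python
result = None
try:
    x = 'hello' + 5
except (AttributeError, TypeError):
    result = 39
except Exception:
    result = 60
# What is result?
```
39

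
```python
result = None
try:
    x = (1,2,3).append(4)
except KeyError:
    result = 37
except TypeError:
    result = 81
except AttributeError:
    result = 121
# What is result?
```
121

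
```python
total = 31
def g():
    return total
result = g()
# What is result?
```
31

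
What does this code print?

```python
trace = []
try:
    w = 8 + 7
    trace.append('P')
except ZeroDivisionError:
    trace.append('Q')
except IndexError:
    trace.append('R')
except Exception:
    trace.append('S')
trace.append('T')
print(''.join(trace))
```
PT

No exception, try block completes normally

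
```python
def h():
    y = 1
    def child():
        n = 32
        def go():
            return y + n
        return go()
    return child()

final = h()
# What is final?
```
33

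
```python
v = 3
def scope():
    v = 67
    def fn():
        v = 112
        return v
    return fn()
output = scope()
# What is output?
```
112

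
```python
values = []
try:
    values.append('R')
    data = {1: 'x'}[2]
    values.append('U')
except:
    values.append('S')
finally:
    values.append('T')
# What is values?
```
['R', 'S', 'T']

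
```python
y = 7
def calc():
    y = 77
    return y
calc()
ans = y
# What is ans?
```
7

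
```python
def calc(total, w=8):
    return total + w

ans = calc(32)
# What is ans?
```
40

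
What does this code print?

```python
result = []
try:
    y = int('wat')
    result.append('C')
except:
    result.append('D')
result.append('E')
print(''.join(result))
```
DE

Exception raised in try, caught by bare except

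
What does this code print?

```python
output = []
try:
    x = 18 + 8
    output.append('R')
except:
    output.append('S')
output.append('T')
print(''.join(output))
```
RT

No exception, try block completes normally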